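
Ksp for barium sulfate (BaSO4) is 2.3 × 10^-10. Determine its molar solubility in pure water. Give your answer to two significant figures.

BaSO4(s) <=> Ba^2+(aq) + SO4^2-(aq)
Ksp = [Ba^2+][SO4^2-]
If s mol/L of BaSO4 dissolves, [Ba^2+] = s and [SO4^2-] = s.
Ksp = s × s = s^2
s = √(2.3 × 10^-10) = 1.5 × 10^-5 M

s = 1.5 x 10^-5 M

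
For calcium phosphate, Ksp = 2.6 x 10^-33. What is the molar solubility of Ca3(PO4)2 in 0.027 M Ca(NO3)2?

s = 5.7e-15 M

Ca3(PO4)2(s) <=> 3 Ca^2+(aq) + 2 PO4^3-(aq)
Ksp = [Ca^2+]^3[PO4^3-]^2
Let s be the molar solubility in this solution. [Ca^2+] = 0.027 + 3s ≈ 0.027, [PO4^3-] = 2s (common-ion effect: Ca^2+ is already 0.027 M).
Ksp ≈ (0.027)^3 × (2s)^2
s = 5.7 × 10^-15 M
Check: 3s = 1.7 × 10^-14 ≪ 0.027, so the approximation is valid.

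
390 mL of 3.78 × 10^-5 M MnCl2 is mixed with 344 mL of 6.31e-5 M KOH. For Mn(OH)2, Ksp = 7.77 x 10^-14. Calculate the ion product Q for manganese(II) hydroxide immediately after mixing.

Total volume = 390 + 344 = 734 mL.
[Mn^2+] = 3.78 × 10^-5 × (390/734) = 2.008 x 10^-5 M
[OH^-] = 6.31 × 10^-5 × (344/734) = 2.957 x 10^-5 M
Mn(OH)2(s) <=> Mn^2+ + 2 OH^-, so Q = [Mn^2+][OH^-]^2
Q = (2.008 x 10^-5)(2.957 × 10^-5)^2 = 1.76 × 10^-14
Q < Ksp, so no precipitate of Mn(OH)2 forms.

Q = 1.76e-14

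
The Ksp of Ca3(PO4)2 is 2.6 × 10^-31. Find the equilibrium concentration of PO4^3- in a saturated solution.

Ca3(PO4)2(s) ⇌ 3 Ca^2+(aq) + 2 PO4^3-(aq)
Ksp = [Ca^2+]^3[PO4^3-]^2
For each mole of Ca3(PO4)2 that dissolves: [Ca^2+] = 3s, [PO4^3-] = 2s.
Ksp = (3s)^3(2s)^2 = 108s^5
s = (2.6 × 10^-31 / 108)^(1/5) = 2.99 × 10^-7 M
[PO4^3-] = 2s = 6.0 x 10^-7 M

6.0 × 10^-7 M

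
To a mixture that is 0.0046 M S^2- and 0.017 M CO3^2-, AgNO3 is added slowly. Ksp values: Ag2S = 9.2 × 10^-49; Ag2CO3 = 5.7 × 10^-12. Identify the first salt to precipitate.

Precipitation of each salt starts when its ion product equals its Ksp.
For Ag2S: 9.2 × 10^-49 = 0.0046 × [Ag^+]^2  ⇒  [Ag^+] = 1.4 × 10^-23 M.
For Ag2CO3: 5.7 × 10^-12 = 0.017 × [Ag^+]^2  ⇒  [Ag^+] = 1.8 × 10^-5 M.
The salt with the lower threshold [Ag^+] precipitates first: Ag2S.

Ag2S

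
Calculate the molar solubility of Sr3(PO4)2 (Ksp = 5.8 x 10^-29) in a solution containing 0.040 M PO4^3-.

Sr3(PO4)2(s) ⇌ 3 Sr^2+(aq) + 2 PO4^3-(aq)
Ksp = [Sr^2+]^3[PO4^3-]^2
If s mol/L dissolves here, [Sr^2+] = 3s, [PO4^3-] = 0.040 + 2s ≈ 0.040 (since the PO4^3- already present dominates).
Ksp ≈ (3s)^3 × (0.040)^2
s = 1.1 × 10^-9 M
Check: 2s = 2.2 × 10^-9 ≪ 0.040, so the approximation is valid.

s = 1.1 × 10^-9 M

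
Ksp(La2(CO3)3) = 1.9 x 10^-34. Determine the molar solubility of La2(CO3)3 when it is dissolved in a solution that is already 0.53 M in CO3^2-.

La2(CO3)3(s) ⇌ 2 La^3+ + 3 CO3^2-
Ksp = [La^3+]^2[CO3^2-]^3
If s mol/L dissolves here, [La^3+] = 2s, [CO3^2-] = 0.53 + 3s ≈ 0.53 (since the CO3^2- already present dominates).
Ksp ≈ (2s)^2 × (0.53)^3
s = 1.8 × 10^-17 M
Check: 3s = 5.4 × 10^-17 ≪ 0.53, so the approximation is valid.

s = 1.8 x 10^-17 M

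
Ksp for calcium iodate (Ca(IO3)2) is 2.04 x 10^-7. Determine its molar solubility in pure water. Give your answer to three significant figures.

Ca(IO3)2(s) ⇌ Ca^2+ + 2 IO3^-
Ksp = [Ca^2+][IO3^-]^2
With molar solubility s: [Ca^2+] = s, [IO3^-] = 2s.
Ksp = s(2s)^2 = 4s^3
s = (2.04 x 10^-7 / 4)^(1/3) = 3.71 × 10^-3 M

3.71 × 10^-3 M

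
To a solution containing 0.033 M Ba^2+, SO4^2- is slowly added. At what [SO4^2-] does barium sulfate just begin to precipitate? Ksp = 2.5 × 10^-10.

BaSO4(s) ⇌ Ba^2+(aq) + SO4^2-(aq)
Ksp = [Ba^2+][SO4^2-]
Precipitation begins when Q = Ksp. With [Ba^2+] = 0.033 M:
2.5 × 10^-10 = (0.033) × [SO4^2-]
[SO4^2-] = (2.5 × 10^-10 / 3.3 × 10^-2) = 7.6 × 10^-9 M

7.6 × 10^-9 M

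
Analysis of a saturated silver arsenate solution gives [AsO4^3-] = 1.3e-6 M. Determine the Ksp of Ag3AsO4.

Ksp ≈ 7.7 × 10^-23

Ag3AsO4(s) ⇌ 3 Ag^+ + AsO4^3-
Stoichiometry gives [Ag^+] = (3/1)[AsO4^3-] = 3.90 × 10^-6 M.
Ksp = [Ag^+]^3[AsO4^3-]
Ksp = (3.90 x 10^-6)^3 × 1.3 x 10^-6 = 7.7 × 10^-23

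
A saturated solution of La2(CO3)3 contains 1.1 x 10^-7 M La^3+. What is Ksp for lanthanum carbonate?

Ksp ≈ 5.4 x 10^-35

La2(CO3)3(s) ⇌ 2 La^3+ + 3 CO3^2-
Stoichiometry gives [CO3^2-] = (3/2)[La^3+] = 1.65 × 10^-7 M.
Ksp = [La^3+]^2[CO3^2-]^3
Ksp = (1.1 x 10^-7)^2 × (1.65 x 10^-7)^3 = 5.4 x 10^-35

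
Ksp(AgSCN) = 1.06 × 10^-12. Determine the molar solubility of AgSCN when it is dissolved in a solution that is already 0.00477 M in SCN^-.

2.22 × 10^-10 M

AgSCN(s) <=> Ag^+(aq) + SCN^-(aq)
Ksp = [Ag^+][SCN^-]
If s mol/L dissolves here, [Ag^+] = s, [SCN^-] = 0.00477 + s ≈ 0.00477 (since the SCN^- already present dominates).
Ksp ≈ s × 0.00477
s = 2.22 × 10^-10 M
Check: s = 2.2 × 10^-10 ≪ 0.00477, so the approximation is valid.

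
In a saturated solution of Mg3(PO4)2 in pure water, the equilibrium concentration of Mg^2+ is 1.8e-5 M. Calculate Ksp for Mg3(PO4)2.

Mg3(PO4)2(s) ⇌ 3 Mg^2+(aq) + 2 PO4^3-(aq)
Stoichiometry gives [PO4^3-] = (2/3)[Mg^2+] = 1.20 × 10^-5 M.
Ksp = [Mg^2+]^3[PO4^3-]^2
Ksp = (1.8 x 10^-5)^3 × (1.20 x 10^-5)^2 = 8.4 × 10^-25

8.4 x 10^-25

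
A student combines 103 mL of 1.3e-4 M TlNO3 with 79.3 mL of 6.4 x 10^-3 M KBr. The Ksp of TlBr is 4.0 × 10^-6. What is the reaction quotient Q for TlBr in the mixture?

Q = 2.0 × 10^-7

Total volume = 103 + 79.3 = 182.3 mL.
[Tl^+] = 1.3 × 10^-4 × (103/182.3) = 7.35 x 10^-5 M
[Br^-] = 6.4 x 10^-3 × (79.3/182.3) = 2.78 x 10^-3 M
TlBr(s) <=> Tl^+ + Br^-, so Q = [Tl^+][Br^-]
Q = (7.35 x 10^-5)(2.78 x 10^-3) = 2.0 x 10^-7
Q < Ksp, so no precipitate of TlBr forms.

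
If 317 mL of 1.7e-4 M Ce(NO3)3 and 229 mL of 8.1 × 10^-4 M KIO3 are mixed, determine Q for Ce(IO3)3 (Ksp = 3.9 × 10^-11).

Q ≈ 3.9 × 10^-15

Total volume = 317 + 229 = 546 mL.
[Ce^3+] = 1.7 × 10^-4 × (317/546) = 9.87 x 10^-5 M
[IO3^-] = 8.1 x 10^-4 × (229/546) = 3.40 x 10^-4 M
Ce(IO3)3(s) <=> Ce^3+(aq) + 3 IO3^-(aq), so Q = [Ce^3+][IO3^-]^3
Q = (9.87 × 10^-5)(3.40 x 10^-4)^3 = 3.9 × 10^-15
Q < Ksp, so no precipitate of Ce(IO3)3 forms.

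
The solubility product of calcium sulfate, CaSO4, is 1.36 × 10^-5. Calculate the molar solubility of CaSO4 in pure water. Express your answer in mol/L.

CaSO4(s) ⇌ Ca^2+ + SO4^2-
Ksp = [Ca^2+][SO4^2-]
For each mole of CaSO4 that dissolves: [Ca^2+] = s, [SO4^2-] = s.
Ksp = s^2
s = (1.36 × 10^-5)^(1/2) = 3.69 × 10^-3 M

s = 3.69 × 10^-3 M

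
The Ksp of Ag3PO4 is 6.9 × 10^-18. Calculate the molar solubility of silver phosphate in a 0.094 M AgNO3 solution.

Ag3PO4(s) ⇌ 3 Ag^+(aq) + PO4^3-(aq)
Ksp = [Ag^+]^3[PO4^3-]
Let s = moles of Ag3PO4 that dissolve per litre. [Ag^+] = 0.094 + 3s ≈ 0.094, [PO4^3-] = s (common-ion effect: Ag^+ is already 0.094 M).
Ksp ≈ (0.094)^3 × s
s = 8.3 × 10^-15 M
Check: 3s = 2.5 × 10^-14 ≪ 0.094, so the approximation is valid.

s = 8.3e-15 M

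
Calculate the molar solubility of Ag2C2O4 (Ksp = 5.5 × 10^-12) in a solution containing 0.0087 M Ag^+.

s ≈ 7.3 × 10^-8 M

Ag2C2O4(s) <=> 2 Ag^+ + C2O4^2-
Ksp = [Ag^+]^2[C2O4^2-]
Let s be the molar solubility in this solution. [Ag^+] = 0.0087 + 2s ≈ 0.0087, [C2O4^2-] = s (Ksp is small, so little additional dissolves).
Ksp ≈ (0.0087)^2 × s
s = 7.3 x 10^-8 M
Check: 2s = 1.5 × 10^-7 ≪ 0.0087, so the approximation is valid.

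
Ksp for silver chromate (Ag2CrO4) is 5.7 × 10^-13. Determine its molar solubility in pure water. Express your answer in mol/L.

Ag2CrO4(s) ⇌ 2 Ag^+ + CrO4^2-
Ksp = [Ag^+]^2[CrO4^2-]
With molar solubility s: [Ag^+] = 2s, [CrO4^2-] = s.
So Ksp = (2s)^2 × s = 4s^3
s = (5.7 × 10^-13 / 4)^(1/3) = 5.2 × 10^-5 M

5.2 × 10^-5 M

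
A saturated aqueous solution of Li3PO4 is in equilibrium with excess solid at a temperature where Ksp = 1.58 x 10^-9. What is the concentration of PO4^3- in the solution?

2.77 × 10^-3 M

Li3PO4(s) ⇌ 3 Li^+ + PO4^3-
Ksp = [Li^+]^3[PO4^3-]
If s mol/L of Li3PO4 dissolves, [Li^+] = 3s and [PO4^3-] = s.
Ksp = (3s)^3s = 27s^4
s = (1.58 x 10^-9 / 27)^(1/4) = 2.766 × 10^-3 M
[PO4^3-] = s = 2.77 × 10^-3 M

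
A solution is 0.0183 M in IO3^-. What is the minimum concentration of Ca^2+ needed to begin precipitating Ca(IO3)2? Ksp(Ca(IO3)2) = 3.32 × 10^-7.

[Ca^2+] ≈ 9.91e-4 M

Ca(IO3)2(s) <=> Ca^2+(aq) + 2 IO3^-(aq)
Ksp = [Ca^2+][IO3^-]^2
Precipitation begins when Q = Ksp. With [IO3^-] = 0.0183 M:
3.32 × 10^-7 = (0.0183)^2 × [Ca^2+]
[Ca^2+] = (3.32 × 10^-7 / 3.349 × 10^-4) = 9.91 × 10^-4 M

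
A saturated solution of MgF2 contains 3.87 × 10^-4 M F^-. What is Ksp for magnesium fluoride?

MgF2(s) <=> Mg^2+ + 2 F^-
Stoichiometry gives [Mg^2+] = (1/2)[F^-] = 1.935 × 10^-4 M.
Ksp = [Mg^2+][F^-]^2
Ksp = 1.935 × 10^-4 × (3.87 x 10^-4)^2 = 2.90 × 10^-11

Ksp = 2.90e-11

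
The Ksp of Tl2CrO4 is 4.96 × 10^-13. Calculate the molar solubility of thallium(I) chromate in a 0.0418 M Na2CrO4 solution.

Tl2CrO4(s) ⇌ 2 Tl^+(aq) + CrO4^2-(aq)
Ksp = [Tl^+]^2[CrO4^2-]
Let s = moles of Tl2CrO4 that dissolve per litre. [Tl^+] = 2s, [CrO4^2-] = 0.0418 + s ≈ 0.0418 (Ksp is small, so little additional dissolves).
Ksp ≈ (2s)^2 × 0.0418
s = 1.72 × 10^-6 M
Check: s = 1.7 × 10^-6 ≪ 0.0418, so the approximation is valid.

s ≈ 1.72 x 10^-6 M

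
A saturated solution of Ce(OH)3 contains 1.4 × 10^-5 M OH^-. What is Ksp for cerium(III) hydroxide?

Ce(OH)3(s) ⇌ Ce^3+ + 3 OH^-
Stoichiometry gives [Ce^3+] = (1/3)[OH^-] = 4.67 × 10^-6 M.
Ksp = [Ce^3+][OH^-]^3
Ksp = 4.67 × 10^-6 × (1.4 × 10^-5)^3 = 1.3 x 10^-20

Ksp ≈ 1.3e-20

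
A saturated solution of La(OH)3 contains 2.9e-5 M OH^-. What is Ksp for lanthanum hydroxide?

Ksp = 2.4e-19

La(OH)3(s) ⇌ La^3+ + 3 OH^-
Stoichiometry gives [La^3+] = (1/3)[OH^-] = 9.67 x 10^-6 M.
Ksp = [La^3+][OH^-]^3
Ksp = 9.67 × 10^-6 × (2.9 × 10^-5)^3 = 2.4 x 10^-19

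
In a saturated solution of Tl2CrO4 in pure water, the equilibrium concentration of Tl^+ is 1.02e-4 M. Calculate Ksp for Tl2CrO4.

5.31 × 10^-13

Tl2CrO4(s) <=> 2 Tl^+(aq) + CrO4^2-(aq)
Stoichiometry gives [CrO4^2-] = (1/2)[Tl^+] = 5.100 × 10^-5 M.
Ksp = [Tl^+]^2[CrO4^2-]
Ksp = (1.02 × 10^-4)^2 × 5.100 x 10^-5 = 5.31 × 10^-13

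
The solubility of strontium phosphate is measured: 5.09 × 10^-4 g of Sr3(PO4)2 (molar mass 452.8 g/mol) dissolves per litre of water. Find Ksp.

Ksp ≈ 1.94e-28

Molar solubility s = (5.09 × 10^-4 g/L) / (452.8 g/mol) = 1.124 x 10^-6 M.
Sr3(PO4)2(s) ⇌ 3 Sr^2+ + 2 PO4^3-
For each mole of Sr3(PO4)2 that dissolves: [Sr^2+] = 3s, [PO4^3-] = 2s.
Ksp = [Sr^2+]^3[PO4^3-]^2
Substituting: Ksp = (3s)^3(2s)^2 = 108s^5
Ksp = 108 × (1.124 x 10^-6)^5 = 1.94 x 10^-28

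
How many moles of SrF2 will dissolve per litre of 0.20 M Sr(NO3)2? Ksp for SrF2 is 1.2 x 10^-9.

SrF2(s) <=> Sr^2+(aq) + 2 F^-(aq)
Ksp = [Sr^2+][F^-]^2
Let s be the molar solubility in this solution. [Sr^2+] = 0.20 + s ≈ 0.20, [F^-] = 2s (common-ion effect: Sr^2+ is already 0.20 M).
Ksp ≈ 0.20 × (2s)^2
s = 3.9 × 10^-5 M
Check: s = 3.9 × 10^-5 ≪ 0.20, so the approximation is valid.

3.9 × 10^-5 M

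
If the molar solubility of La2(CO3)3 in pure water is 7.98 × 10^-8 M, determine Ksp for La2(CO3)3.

La2(CO3)3(s) ⇌ 2 La^3+ + 3 CO3^2-
For each mole of La2(CO3)3 that dissolves: [La^3+] = 2s, [CO3^2-] = 3s.
Ksp = [La^3+]^2[CO3^2-]^3
So Ksp = (2s)^2 × (3s)^3 = 108s^5
With s = 7.98 x 10^-8: Ksp = 3.49 x 10^-34

Ksp ≈ 3.49 × 10^-34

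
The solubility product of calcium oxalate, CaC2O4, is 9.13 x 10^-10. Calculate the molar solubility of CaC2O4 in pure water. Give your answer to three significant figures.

CaC2O4(s) <=> Ca^2+ + C2O4^2-
Ksp = [Ca^2+][C2O4^2-]
If s mol/L of CaC2O4 dissolves, [Ca^2+] = s and [C2O4^2-] = s.
Ksp = s × s = s^2
s = √(9.13 x 10^-10) = 3.02 x 10^-5 M

s = 3.02 x 10^-5 M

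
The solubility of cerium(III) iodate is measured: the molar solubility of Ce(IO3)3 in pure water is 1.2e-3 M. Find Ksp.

Ce(IO3)3(s) <=> Ce^3+ + 3 IO3^-
If s mol/L of Ce(IO3)3 dissolves, [Ce^3+] = s and [IO3^-] = 3s.
Ksp = [Ce^3+][IO3^-]^3
So Ksp = s × (3s)^3 = 27s^4
With s = 1.2 x 10^-3: Ksp = 5.6 x 10^-11

Ksp ≈ 5.6 × 10^-11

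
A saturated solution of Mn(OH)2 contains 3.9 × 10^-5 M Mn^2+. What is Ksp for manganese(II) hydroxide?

Ksp = 2.4 x 10^-13

Mn(OH)2(s) <=> Mn^2+ + 2 OH^-
Stoichiometry gives [OH^-] = (2/1)[Mn^2+] = 7.80 x 10^-5 M.
Ksp = [Mn^2+][OH^-]^2
Ksp = 3.9 × 10^-5 × (7.80 × 10^-5)^2 = 2.4 x 10^-13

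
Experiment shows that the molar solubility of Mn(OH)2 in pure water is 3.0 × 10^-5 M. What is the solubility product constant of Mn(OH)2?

Mn(OH)2(s) ⇌ Mn^2+(aq) + 2 OH^-(aq)
With molar solubility s: [Mn^2+] = s, [OH^-] = 2s.
Ksp = [Mn^2+][OH^-]^2
Substituting: Ksp = s(2s)^2 = 4s^3
Ksp = 4 × (3.0 × 10^-5)^3 = 1.1 x 10^-13

1.1 × 10^-13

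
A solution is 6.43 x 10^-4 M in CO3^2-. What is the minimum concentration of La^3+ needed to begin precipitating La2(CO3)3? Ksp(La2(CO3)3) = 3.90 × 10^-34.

[La^3+] = 1.21e-12 M

La2(CO3)3(s) ⇌ 2 La^3+(aq) + 3 CO3^2-(aq)
Ksp = [La^3+]^2[CO3^2-]^3
Precipitation begins when Q = Ksp. With [CO3^2-] = 6.43 x 10^-4 M:
3.90 × 10^-34 = (6.43 x 10^-4)^3 × [La^3+]^2
[La^3+] = (3.90 × 10^-34 / 2.658 × 10^-10)^(1/2) = 1.21 × 10^-12 M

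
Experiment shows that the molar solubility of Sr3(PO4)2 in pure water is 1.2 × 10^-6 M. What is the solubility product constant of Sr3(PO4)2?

Sr3(PO4)2(s) ⇌ 3 Sr^2+(aq) + 2 PO4^3-(aq)
Let s = molar solubility. Then [Sr^2+] = 3s and [PO4^3-] = 2s.
Ksp = [Sr^2+]^3[PO4^3-]^2
So Ksp = (3s)^3 × (2s)^2 = 108s^5
With s = 1.2 × 10^-6: Ksp = 2.7 x 10^-28

2.7 × 10^-28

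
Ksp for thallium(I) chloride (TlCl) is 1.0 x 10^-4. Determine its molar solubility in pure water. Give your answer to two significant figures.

TlCl(s) <=> Tl^+ + Cl^-
Ksp = [Tl^+][Cl^-]
For each mole of TlCl that dissolves: [Tl^+] = s, [Cl^-] = s.
Ksp = s^2
s = √(1.0 x 10^-4) = 1.0 x 10^-2 M

1.0 × 10^-2 M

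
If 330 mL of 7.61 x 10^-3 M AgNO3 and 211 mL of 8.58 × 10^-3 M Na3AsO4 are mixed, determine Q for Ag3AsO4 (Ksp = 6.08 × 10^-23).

Q ≈ 3.35 × 10^-10

Total volume = 330 + 211 = 541 mL.
[Ag^+] = 7.61 x 10^-3 × (330/541) = 4.642 x 10^-3 M
[AsO4^3-] = 8.58 × 10^-3 × (211/541) = 3.346 x 10^-3 M
Ag3AsO4(s) ⇌ 3 Ag^+(aq) + AsO4^3-(aq), so Q = [Ag^+]^3[AsO4^3-]
Q = (4.642 × 10^-3)^3(3.346 × 10^-3) = 3.35 × 10^-10
Q > Ksp, so Ag3AsO4 will precipitate.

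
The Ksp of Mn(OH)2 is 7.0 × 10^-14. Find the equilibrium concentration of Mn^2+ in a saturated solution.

[Mn^2+] = 2.6e-5 M

Mn(OH)2(s) <=> Mn^2+ + 2 OH^-
Ksp = [Mn^2+][OH^-]^2
If s mol/L of Mn(OH)2 dissolves, [Mn^2+] = s and [OH^-] = 2s.
Substituting: Ksp = s(2s)^2 = 4s^3
Solving, s = (7.0 × 10^-14/4)^(1/3) = 2.60 × 10^-5 M
[Mn^2+] = s = 2.6 x 10^-5 M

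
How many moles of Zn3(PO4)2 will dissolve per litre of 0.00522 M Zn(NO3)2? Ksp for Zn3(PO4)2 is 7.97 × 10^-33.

Zn3(PO4)2(s) ⇌ 3 Zn^2+(aq) + 2 PO4^3-(aq)
Ksp = [Zn^2+]^3[PO4^3-]^2
Let s be the molar solubility in this solution. [Zn^2+] = 0.00522 + 3s ≈ 0.00522, [PO4^3-] = 2s (since Zn^2+ from Zn(NO3)2 dominates).
Ksp ≈ (0.00522)^3 × (2s)^2
s = 1.18 × 10^-13 M
Check: 3s = 3.6 x 10^-13 ≪ 0.00522, so the approximation is valid.

s = 1.18 × 10^-13 M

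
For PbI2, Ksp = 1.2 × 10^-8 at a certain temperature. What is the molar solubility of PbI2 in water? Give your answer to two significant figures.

s = 1.4 × 10^-3 M

PbI2(s) <=> Pb^2+(aq) + 2 I^-(aq)
Ksp = [Pb^2+][I^-]^2
Let s = molar solubility. Then [Pb^2+] = s and [I^-] = 2s.
Substituting: Ksp = s(2s)^2 = 4s^3
s = (1.2 × 10^-8 / 4)^(1/3) = 1.4 x 10^-3 M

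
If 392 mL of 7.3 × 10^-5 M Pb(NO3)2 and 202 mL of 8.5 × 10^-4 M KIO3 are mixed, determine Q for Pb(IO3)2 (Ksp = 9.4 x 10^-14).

Total volume = 392 + 202 = 594 mL.
[Pb^2+] = 7.3 x 10^-5 × (392/594) = 4.82 × 10^-5 M
[IO3^-] = 8.5 × 10^-4 × (202/594) = 2.89 × 10^-4 M
Pb(IO3)2(s) ⇌ Pb^2+ + 2 IO3^-, so Q = [Pb^2+][IO3^-]^2
Q = (4.82 × 10^-5)(2.89 × 10^-4)^2 = 4.0 x 10^-12
Q > Ksp, so Pb(IO3)2 will precipitate.

Q ≈ 4.0e-12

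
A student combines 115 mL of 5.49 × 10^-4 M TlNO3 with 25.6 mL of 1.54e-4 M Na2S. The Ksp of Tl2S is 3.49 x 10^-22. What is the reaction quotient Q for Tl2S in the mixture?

Total volume = 115 + 25.6 = 140.6 mL.
[Tl^+] = 5.49 × 10^-4 × (115/140.6) = 4.490 × 10^-4 M
[S^2-] = 1.54 × 10^-4 × (25.6/140.6) = 2.804 × 10^-5 M
Tl2S(s) ⇌ 2 Tl^+ + S^2-, so Q = [Tl^+]^2[S^2-]
Q = (4.490 × 10^-4)^2(2.804 × 10^-5) = 5.65 × 10^-12
Q > Ksp, so Tl2S will precipitate.

Q ≈ 5.65 × 10^-12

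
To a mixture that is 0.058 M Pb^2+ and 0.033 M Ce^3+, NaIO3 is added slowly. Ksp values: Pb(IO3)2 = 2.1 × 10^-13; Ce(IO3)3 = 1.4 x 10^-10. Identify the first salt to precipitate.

Precipitation of each salt starts when its ion product equals its Ksp.
For Pb(IO3)2: 2.1 × 10^-13 = 0.058 × [IO3^-]^2  ⇒  [IO3^-] = 1.9 × 10^-6 M.
For Ce(IO3)3: 1.4 x 10^-10 = 0.033 × [IO3^-]^3  ⇒  [IO3^-] = 1.6 x 10^-3 M.
The salt with the lower threshold [IO3^-] precipitates first: Pb(IO3)2.

Pb(IO3)2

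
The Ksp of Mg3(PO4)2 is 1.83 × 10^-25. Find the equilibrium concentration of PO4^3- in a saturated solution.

Mg3(PO4)2(s) ⇌ 3 Mg^2+ + 2 PO4^3-
Ksp = [Mg^2+]^3[PO4^3-]^2
For each mole of Mg3(PO4)2 that dissolves: [Mg^2+] = 3s, [PO4^3-] = 2s.
So Ksp = (3s)^3 × (2s)^2 = 108s^5
s = (1.83 × 10^-25 / 108)^(1/5) = 4.424 × 10^-6 M
[PO4^3-] = 2s = 8.85 × 10^-6 M

[PO4^3-] ≈ 8.85 x 10^-6 M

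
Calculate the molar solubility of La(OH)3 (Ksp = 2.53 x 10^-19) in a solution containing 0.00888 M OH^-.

s = 3.61 × 10^-13 M

La(OH)3(s) ⇌ La^3+ + 3 OH^-
Ksp = [La^3+][OH^-]^3
Let s = moles of La(OH)3 that dissolve per litre. [La^3+] = s, [OH^-] = 0.00888 + 3s ≈ 0.00888 (since the OH^- already present dominates).
Ksp ≈ s × (0.00888)^3
s = 3.61 × 10^-13 M
Check: 3s = 1.1 x 10^-12 ≪ 0.00888, so the approximation is valid.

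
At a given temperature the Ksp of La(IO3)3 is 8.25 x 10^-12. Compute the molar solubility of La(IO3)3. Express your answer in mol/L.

La(IO3)3(s) ⇌ La^3+(aq) + 3 IO3^-(aq)
Ksp = [La^3+][IO3^-]^3
If s mol/L of La(IO3)3 dissolves, [La^3+] = s and [IO3^-] = 3s.
Ksp = s(3s)^3 = 27s^4
Solving, s = (8.25 x 10^-12/27)^(1/4) = 7.43 × 10^-4 M

s ≈ 7.43 x 10^-4 M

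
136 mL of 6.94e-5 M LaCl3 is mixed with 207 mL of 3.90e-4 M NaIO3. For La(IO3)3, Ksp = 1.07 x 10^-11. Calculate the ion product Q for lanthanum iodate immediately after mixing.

Total volume = 136 + 207 = 343 mL.
[La^3+] = 6.94 × 10^-5 × (136/343) = 2.752 × 10^-5 M
[IO3^-] = 3.90 × 10^-4 × (207/343) = 2.354 × 10^-4 M
La(IO3)3(s) ⇌ La^3+(aq) + 3 IO3^-(aq), so Q = [La^3+][IO3^-]^3
Q = (2.752 × 10^-5)(2.354 × 10^-4)^3 = 3.59 × 10^-16
Q < Ksp, so no precipitate of La(IO3)3 forms.

Q ≈ 3.59 × 10^-16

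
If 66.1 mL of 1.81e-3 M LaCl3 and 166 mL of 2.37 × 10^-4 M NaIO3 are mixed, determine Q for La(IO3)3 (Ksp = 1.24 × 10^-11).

Q ≈ 2.51 × 10^-15

Total volume = 66.1 + 166 = 232.1 mL.
[La^3+] = 1.81 x 10^-3 × (66.1/232.1) = 5.155 x 10^-4 M
[IO3^-] = 2.37 x 10^-4 × (166/232.1) = 1.695 × 10^-4 M
La(IO3)3(s) ⇌ La^3+(aq) + 3 IO3^-(aq), so Q = [La^3+][IO3^-]^3
Q = (5.155 × 10^-4)(1.695 x 10^-4)^3 = 2.51 x 10^-15
Q < Ksp, so no precipitate of La(IO3)3 forms.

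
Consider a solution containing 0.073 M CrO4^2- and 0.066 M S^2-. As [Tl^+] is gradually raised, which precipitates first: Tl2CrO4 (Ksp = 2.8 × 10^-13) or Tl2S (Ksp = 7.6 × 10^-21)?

Each salt begins to precipitate when Q = Ksp, i.e. when [Tl^+] reaches its threshold.
For Tl2CrO4: 2.8 × 10^-13 = 0.073 × [Tl^+]^2  ⇒  [Tl^+] = 2.0 × 10^-6 M.
For Tl2S: 7.6 × 10^-21 = 0.066 × [Tl^+]^2  ⇒  [Tl^+] = 3.4 x 10^-10 M.
The salt with the lower threshold [Tl^+] precipitates first: Tl2S.

Tl2S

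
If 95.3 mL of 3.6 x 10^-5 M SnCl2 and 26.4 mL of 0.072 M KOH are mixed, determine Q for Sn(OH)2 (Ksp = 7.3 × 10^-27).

Total volume = 95.3 + 26.4 = 121.7 mL.
[Sn^2+] = 3.6 x 10^-5 × (95.3/121.7) = 2.82 x 10^-5 M
[OH^-] = 7.2 × 10^-2 × (26.4/121.7) = 1.56 x 10^-2 M
Sn(OH)2(s) ⇌ Sn^2+ + 2 OH^-, so Q = [Sn^2+][OH^-]^2
Q = (2.82 × 10^-5)(1.56 × 10^-2)^2 = 6.9 x 10^-9
Q > Ksp, so Sn(OH)2 will precipitate.

6.9 × 10^-9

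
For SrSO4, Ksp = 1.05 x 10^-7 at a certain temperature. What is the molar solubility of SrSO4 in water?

3.24 × 10^-4 M

SrSO4(s) ⇌ Sr^2+(aq) + SO4^2-(aq)
Ksp = [Sr^2+][SO4^2-]
Let s = molar solubility. Then [Sr^2+] = s and [SO4^2-] = s.
Ksp = s × s = s^2
s = √(1.05 x 10^-7) = 3.24 × 10^-4 M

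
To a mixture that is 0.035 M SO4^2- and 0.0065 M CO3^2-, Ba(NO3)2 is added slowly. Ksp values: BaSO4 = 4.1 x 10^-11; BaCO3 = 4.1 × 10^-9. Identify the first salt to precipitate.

Each salt begins to precipitate when Q = Ksp, i.e. when [Ba^2+] reaches its threshold.
For BaSO4: 4.1 x 10^-11 = 0.035 × [Ba^2+]  ⇒  [Ba^2+] = 1.2 × 10^-9 M.
For BaCO3: 4.1 × 10^-9 = 0.0065 × [Ba^2+]  ⇒  [Ba^2+] = 6.3 x 10^-7 M.
The salt with the lower threshold [Ba^2+] precipitates first: BaSO4.

BaSO4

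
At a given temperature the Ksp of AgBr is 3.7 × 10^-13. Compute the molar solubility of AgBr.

AgBr(s) ⇌ Ag^+ + Br^-
Ksp = [Ag^+][Br^-]
For each mole of AgBr that dissolves: [Ag^+] = s, [Br^-] = s.
Ksp = s^2
s = (3.7 × 10^-13)^(1/2) = 6.1 x 10^-7 M

s ≈ 6.1 x 10^-7 M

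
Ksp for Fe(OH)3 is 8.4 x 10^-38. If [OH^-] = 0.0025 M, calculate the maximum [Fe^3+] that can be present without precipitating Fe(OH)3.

[Fe^3+] = 5.4e-30 M

Fe(OH)3(s) ⇌ Fe^3+(aq) + 3 OH^-(aq)
Ksp = [Fe^3+][OH^-]^3
Precipitation begins when Q = Ksp. With [OH^-] = 0.0025 M:
8.4 x 10^-38 = (0.0025)^3 × [Fe^3+]
[Fe^3+] = (8.4 x 10^-38 / 1.56 × 10^-8) = 5.4 x 10^-30 M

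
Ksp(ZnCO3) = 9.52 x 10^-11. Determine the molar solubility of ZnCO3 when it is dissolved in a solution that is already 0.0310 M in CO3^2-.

3.07 × 10^-9 M

ZnCO3(s) ⇌ Zn^2+ + CO3^2-
Ksp = [Zn^2+][CO3^2-]
Let s be the molar solubility in this solution. [Zn^2+] = s, [CO3^2-] = 0.0310 + s ≈ 0.0310 (since the CO3^2- already present dominates).
Ksp ≈ s × 0.0310
s = 3.07 x 10^-9 M
Check: s = 3.1 x 10^-9 ≪ 0.0310, so the approximation is valid.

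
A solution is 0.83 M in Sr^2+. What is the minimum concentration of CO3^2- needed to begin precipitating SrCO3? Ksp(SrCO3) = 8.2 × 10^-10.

[CO3^2-] = 9.9e-10 M

SrCO3(s) <=> Sr^2+(aq) + CO3^2-(aq)
Ksp = [Sr^2+][CO3^2-]
Precipitation begins when Q = Ksp. With [Sr^2+] = 0.83 M:
8.2 × 10^-10 = (0.83) × [CO3^2-]
[CO3^2-] = (8.2 × 10^-10 / 8.3 x 10^-1) = 9.9 x 10^-10 M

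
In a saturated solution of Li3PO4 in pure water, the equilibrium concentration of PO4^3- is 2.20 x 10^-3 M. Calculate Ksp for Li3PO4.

Li3PO4(s) ⇌ 3 Li^+(aq) + PO4^3-(aq)
Stoichiometry gives [Li^+] = (3/1)[PO4^3-] = 6.600 x 10^-3 M.
Ksp = [Li^+]^3[PO4^3-]
Ksp = (6.600 × 10^-3)^3 × 2.20 × 10^-3 = 6.32 × 10^-10

Ksp = 6.32 × 10^-10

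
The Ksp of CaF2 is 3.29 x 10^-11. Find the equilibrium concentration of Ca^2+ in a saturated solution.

CaF2(s) ⇌ Ca^2+ + 2 F^-
Ksp = [Ca^2+][F^-]^2
For each mole of CaF2 that dissolves: [Ca^2+] = s, [F^-] = 2s.
So Ksp = s × (2s)^2 = 4s^3
s^3 = 3.29 x 10^-11 / 4, so s = 2.019 × 10^-4 M
[Ca^2+] = s = 2.02 × 10^-4 M

[Ca^2+] ≈ 2.02 × 10^-4 M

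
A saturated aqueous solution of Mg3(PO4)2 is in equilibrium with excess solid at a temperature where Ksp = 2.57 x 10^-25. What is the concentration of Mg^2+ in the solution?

[Mg^2+] = 1.42e-5 M

Mg3(PO4)2(s) ⇌ 3 Mg^2+(aq) + 2 PO4^3-(aq)
Ksp = [Mg^2+]^3[PO4^3-]^2
Let s = molar solubility. Then [Mg^2+] = 3s and [PO4^3-] = 2s.
Ksp = (3s)^3(2s)^2 = 108s^5
s^5 = 2.57 x 10^-25 / 108, so s = 4.735 × 10^-6 M
[Mg^2+] = 3s = 1.42 x 10^-5 M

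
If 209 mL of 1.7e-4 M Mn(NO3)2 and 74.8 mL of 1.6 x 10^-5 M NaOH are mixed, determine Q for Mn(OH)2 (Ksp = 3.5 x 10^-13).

Q = 2.2e-15

Total volume = 209 + 74.8 = 283.8 mL.
[Mn^2+] = 1.7 x 10^-4 × (209/283.8) = 1.25 × 10^-4 M
[OH^-] = 1.6 × 10^-5 × (74.8/283.8) = 4.22 × 10^-6 M
Mn(OH)2(s) ⇌ Mn^2+(aq) + 2 OH^-(aq), so Q = [Mn^2+][OH^-]^2
Q = (1.25 × 10^-4)(4.22 x 10^-6)^2 = 2.2 × 10^-15
Q < Ksp, so no precipitate of Mn(OH)2 forms.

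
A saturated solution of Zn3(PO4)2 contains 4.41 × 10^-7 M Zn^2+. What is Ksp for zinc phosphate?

7.41e-33

Zn3(PO4)2(s) <=> 3 Zn^2+ + 2 PO4^3-
Stoichiometry gives [PO4^3-] = (2/3)[Zn^2+] = 2.940 x 10^-7 M.
Ksp = [Zn^2+]^3[PO4^3-]^2
Ksp = (4.41 × 10^-7)^3 × (2.940 x 10^-7)^2 = 7.41 × 10^-33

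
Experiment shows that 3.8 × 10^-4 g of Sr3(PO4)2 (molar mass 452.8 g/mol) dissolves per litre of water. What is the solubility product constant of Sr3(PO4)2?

Molar solubility s = (3.8 × 10^-4 g/L) / (452.8 g/mol) = 8.39 x 10^-7 M.
Sr3(PO4)2(s) <=> 3 Sr^2+(aq) + 2 PO4^3-(aq)
For each mole of Sr3(PO4)2 that dissolves: [Sr^2+] = 3s, [PO4^3-] = 2s.
Ksp = [Sr^2+]^3[PO4^3-]^2
So Ksp = (3s)^3 × (2s)^2 = 108s^5
With s = 8.39 × 10^-7: Ksp = 4.5 × 10^-29

4.5e-29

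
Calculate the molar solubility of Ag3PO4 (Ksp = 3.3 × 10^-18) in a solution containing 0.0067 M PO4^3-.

Ag3PO4(s) <=> 3 Ag^+(aq) + PO4^3-(aq)
Ksp = [Ag^+]^3[PO4^3-]
Let s = moles of Ag3PO4 that dissolve per litre. [Ag^+] = 3s, [PO4^3-] = 0.0067 + s ≈ 0.0067 (since the PO4^3- already present dominates).
Ksp ≈ (3s)^3 × 0.0067
s = 2.6 x 10^-6 M
Check: s = 2.6 × 10^-6 ≪ 0.0067, so the approximation is valid.

s = 2.6 × 10^-6 M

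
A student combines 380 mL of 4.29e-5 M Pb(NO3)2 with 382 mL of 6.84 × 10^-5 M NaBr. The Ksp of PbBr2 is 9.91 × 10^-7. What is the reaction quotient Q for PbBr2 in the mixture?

Q = 2.52 × 10^-14

Total volume = 380 + 382 = 762 mL.
[Pb^2+] = 4.29 × 10^-5 × (380/762) = 2.139 × 10^-5 M
[Br^-] = 6.84 × 10^-5 × (382/762) = 3.429 × 10^-5 M
PbBr2(s) ⇌ Pb^2+(aq) + 2 Br^-(aq), so Q = [Pb^2+][Br^-]^2
Q = (2.139 × 10^-5)(3.429 × 10^-5)^2 = 2.52 × 10^-14
Q < Ksp, so no precipitate of PbBr2 forms.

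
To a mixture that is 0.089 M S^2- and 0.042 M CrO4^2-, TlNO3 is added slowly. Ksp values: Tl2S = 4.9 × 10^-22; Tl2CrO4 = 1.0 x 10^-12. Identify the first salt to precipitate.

Tl2S

Each salt begins to precipitate when Q = Ksp, i.e. when [Tl^+] reaches its threshold.
For Tl2S: 4.9 × 10^-22 = 0.089 × [Tl^+]^2  ⇒  [Tl^+] = 7.4 x 10^-11 M.
For Tl2CrO4: 1.0 x 10^-12 = 0.042 × [Tl^+]^2  ⇒  [Tl^+] = 4.9 x 10^-6 M.
The salt with the lower threshold [Tl^+] precipitates first: Tl2S.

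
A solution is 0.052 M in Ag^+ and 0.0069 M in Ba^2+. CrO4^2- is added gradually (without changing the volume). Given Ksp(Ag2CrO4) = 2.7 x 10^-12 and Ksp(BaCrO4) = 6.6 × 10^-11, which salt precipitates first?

Ag2CrO4

Each salt begins to precipitate when Q = Ksp, i.e. when [CrO4^2-] reaches its threshold.
For Ag2CrO4: 2.7 x 10^-12 = (0.052)^2 × [CrO4^2-]  ⇒  [CrO4^2-] = 1.0 × 10^-9 M.
For BaCrO4: 6.6 × 10^-11 = 0.0069 × [CrO4^2-]  ⇒  [CrO4^2-] = 9.6 × 10^-9 M.
The salt with the lower threshold [CrO4^2-] precipitates first: Ag2CrO4.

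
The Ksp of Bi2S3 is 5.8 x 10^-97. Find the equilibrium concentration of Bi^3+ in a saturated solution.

[Bi^3+] = 4.4e-20 M

Bi2S3(s) <=> 2 Bi^3+ + 3 S^2-
Ksp = [Bi^3+]^2[S^2-]^3
If s mol/L of Bi2S3 dissolves, [Bi^3+] = 2s and [S^2-] = 3s.
So Ksp = (2s)^2 × (3s)^3 = 108s^5
s^5 = 5.8 x 10^-97 / 108, so s = 2.22 x 10^-20 M
[Bi^3+] = 2s = 4.4 × 10^-20 M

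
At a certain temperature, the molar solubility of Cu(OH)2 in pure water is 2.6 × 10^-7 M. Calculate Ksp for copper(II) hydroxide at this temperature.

Cu(OH)2(s) <=> Cu^2+ + 2 OH^-
If s mol/L of Cu(OH)2 dissolves, [Cu^2+] = s and [OH^-] = 2s.
Ksp = [Cu^2+][OH^-]^2
Ksp = s(2s)^2 = 4s^3
Ksp = 4 × (2.6 × 10^-7)^3 = 7.0 x 10^-20

Ksp ≈ 7.0e-20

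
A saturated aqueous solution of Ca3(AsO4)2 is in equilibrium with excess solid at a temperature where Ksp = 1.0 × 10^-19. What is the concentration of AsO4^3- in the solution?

1.2 x 10^-4 M

Ca3(AsO4)2(s) <=> 3 Ca^2+(aq) + 2 AsO4^3-(aq)
Ksp = [Ca^2+]^3[AsO4^3-]^2
With molar solubility s: [Ca^2+] = 3s, [AsO4^3-] = 2s.
So Ksp = (3s)^3 × (2s)^2 = 108s^5
s = (1.0 × 10^-19 / 108)^(1/5) = 6.21 × 10^-5 M
[AsO4^3-] = 2s = 1.2 x 10^-4 M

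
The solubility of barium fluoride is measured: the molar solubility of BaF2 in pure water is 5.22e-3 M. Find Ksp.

BaF2(s) ⇌ Ba^2+ + 2 F^-
Let s = molar solubility. Then [Ba^2+] = s and [F^-] = 2s.
Ksp = [Ba^2+][F^-]^2
Substituting: Ksp = s(2s)^2 = 4s^3
With s = 5.22 × 10^-3: Ksp = 5.69 × 10^-7

Ksp = 5.69 × 10^-7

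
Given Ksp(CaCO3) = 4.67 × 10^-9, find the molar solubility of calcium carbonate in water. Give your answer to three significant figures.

s = 6.83 x 10^-5 M

CaCO3(s) ⇌ Ca^2+ + CO3^2-
Ksp = [Ca^2+][CO3^2-]
If s mol/L of CaCO3 dissolves, [Ca^2+] = s and [CO3^2-] = s.
Ksp = s^2
s = (4.67 × 10^-9)^(1/2) = 6.83 x 10^-5 M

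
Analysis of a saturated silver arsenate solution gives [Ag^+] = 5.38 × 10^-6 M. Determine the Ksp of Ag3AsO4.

Ag3AsO4(s) ⇌ 3 Ag^+(aq) + AsO4^3-(aq)
Stoichiometry gives [AsO4^3-] = (1/3)[Ag^+] = 1.793 x 10^-6 M.
Ksp = [Ag^+]^3[AsO4^3-]
Ksp = (5.38 × 10^-6)^3 × 1.793 x 10^-6 = 2.79 x 10^-22

Ksp = 2.79 × 10^-22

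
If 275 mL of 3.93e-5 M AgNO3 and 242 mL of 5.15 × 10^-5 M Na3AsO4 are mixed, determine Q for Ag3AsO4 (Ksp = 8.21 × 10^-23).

2.20e-19

Total volume = 275 + 242 = 517 mL.
[Ag^+] = 3.93 x 10^-5 × (275/517) = 2.090 × 10^-5 M
[AsO4^3-] = 5.15 × 10^-5 × (242/517) = 2.411 × 10^-5 M
Ag3AsO4(s) ⇌ 3 Ag^+ + AsO4^3-, so Q = [Ag^+]^3[AsO4^3-]
Q = (2.090 x 10^-5)^3(2.411 × 10^-5) = 2.20 × 10^-19
Q > Ksp, so Ag3AsO4 will precipitate.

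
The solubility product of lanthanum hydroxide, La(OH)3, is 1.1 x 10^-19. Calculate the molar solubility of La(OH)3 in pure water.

La(OH)3(s) <=> La^3+(aq) + 3 OH^-(aq)
Ksp = [La^3+][OH^-]^3
If s mol/L of La(OH)3 dissolves, [La^3+] = s and [OH^-] = 3s.
Substituting: Ksp = s(3s)^3 = 27s^4
s = (1.1 x 10^-19 / 27)^(1/4) = 8.0 x 10^-6 M

s ≈ 8.0 × 10^-6 M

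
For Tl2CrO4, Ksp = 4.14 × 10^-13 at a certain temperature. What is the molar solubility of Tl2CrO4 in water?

Tl2CrO4(s) ⇌ 2 Tl^+(aq) + CrO4^2-(aq)
Ksp = [Tl^+]^2[CrO4^2-]
If s mol/L of Tl2CrO4 dissolves, [Tl^+] = 2s and [CrO4^2-] = s.
So Ksp = (2s)^2 × s = 4s^3
s^3 = 4.14 × 10^-13 / 4, so s = 4.70 × 10^-5 M

4.70e-5 M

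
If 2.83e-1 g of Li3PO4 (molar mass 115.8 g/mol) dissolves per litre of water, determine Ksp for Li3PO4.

Ksp = 9.63 x 10^-10

Molar solubility s = (2.83 × 10^-1 g/L) / (115.8 g/mol) = 2.444 × 10^-3 M.
Li3PO4(s) <=> 3 Li^+(aq) + PO4^3-(aq)
With molar solubility s: [Li^+] = 3s, [PO4^3-] = s.
Ksp = [Li^+]^3[PO4^3-]
So Ksp = (3s)^3 × s = 27s^4
With s = 2.444 × 10^-3: Ksp = 9.63 × 10^-10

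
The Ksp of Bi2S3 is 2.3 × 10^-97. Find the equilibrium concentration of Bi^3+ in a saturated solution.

[Bi^3+] = 3.7 × 10^-20 M

Bi2S3(s) ⇌ 2 Bi^3+ + 3 S^2-
Ksp = [Bi^3+]^2[S^2-]^3
If s mol/L of Bi2S3 dissolves, [Bi^3+] = 2s and [S^2-] = 3s.
So Ksp = (2s)^2 × (3s)^3 = 108s^5
s = (2.3 × 10^-97 / 108)^(1/5) = 1.84 × 10^-20 M
[Bi^3+] = 2s = 3.7 x 10^-20 M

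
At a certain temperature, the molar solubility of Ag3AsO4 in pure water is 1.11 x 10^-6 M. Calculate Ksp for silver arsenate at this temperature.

4.10e-23

Ag3AsO4(s) ⇌ 3 Ag^+(aq) + AsO4^3-(aq)
Let s = molar solubility. Then [Ag^+] = 3s and [AsO4^3-] = s.
Ksp = [Ag^+]^3[AsO4^3-]
So Ksp = (3s)^3 × s = 27s^4
Ksp = 27 × (1.11 × 10^-6)^4 = 4.10 x 10^-23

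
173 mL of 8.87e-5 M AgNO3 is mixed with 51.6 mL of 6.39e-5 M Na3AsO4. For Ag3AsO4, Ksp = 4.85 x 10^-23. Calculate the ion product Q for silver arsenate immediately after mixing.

Total volume = 173 + 51.6 = 224.6 mL.
[Ag^+] = 8.87 × 10^-5 × (173/224.6) = 6.832 × 10^-5 M
[AsO4^3-] = 6.39 × 10^-5 × (51.6/224.6) = 1.468 × 10^-5 M
Ag3AsO4(s) ⇌ 3 Ag^+ + AsO4^3-, so Q = [Ag^+]^3[AsO4^3-]
Q = (6.832 × 10^-5)^3(1.468 × 10^-5) = 4.68 x 10^-18
Q > Ksp, so Ag3AsO4 will precipitate.

4.68e-18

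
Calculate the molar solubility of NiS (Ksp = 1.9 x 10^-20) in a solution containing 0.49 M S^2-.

NiS(s) ⇌ Ni^2+ + S^2-
Ksp = [Ni^2+][S^2-]
If s mol/L dissolves here, [Ni^2+] = s, [S^2-] = 0.49 + s ≈ 0.49 (common-ion effect: S^2- is already 0.49 M).
Ksp ≈ s × 0.49
s = 3.9 x 10^-20 M
Check: s = 3.9 × 10^-20 ≪ 0.49, so the approximation is valid.

s = 3.9e-20 M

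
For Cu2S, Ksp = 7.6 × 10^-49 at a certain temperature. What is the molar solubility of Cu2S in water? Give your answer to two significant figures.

5.7 x 10^-17 M

Cu2S(s) <=> 2 Cu^+ + S^2-
Ksp = [Cu^+]^2[S^2-]
With molar solubility s: [Cu^+] = 2s, [S^2-] = s.
So Ksp = (2s)^2 × s = 4s^3
s^3 = 7.6 × 10^-49 / 4, so s = 5.7 × 10^-17 M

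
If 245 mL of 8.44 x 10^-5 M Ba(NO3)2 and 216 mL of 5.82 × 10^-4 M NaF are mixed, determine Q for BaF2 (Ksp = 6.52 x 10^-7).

Q ≈ 3.34e-12

Total volume = 245 + 216 = 461 mL.
[Ba^2+] = 8.44 × 10^-5 × (245/461) = 4.485 × 10^-5 M
[F^-] = 5.82 × 10^-4 × (216/461) = 2.727 x 10^-4 M
BaF2(s) <=> Ba^2+ + 2 F^-, so Q = [Ba^2+][F^-]^2
Q = (4.485 × 10^-5)(2.727 × 10^-4)^2 = 3.34 x 10^-12
Q < Ksp, so no precipitate of BaF2 forms.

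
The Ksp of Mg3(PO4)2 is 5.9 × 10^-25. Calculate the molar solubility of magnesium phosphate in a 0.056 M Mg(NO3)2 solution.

s ≈ 2.9 × 10^-11 M

Mg3(PO4)2(s) <=> 3 Mg^2+ + 2 PO4^3-
Ksp = [Mg^2+]^3[PO4^3-]^2
If s mol/L dissolves here, [Mg^2+] = 0.056 + 3s ≈ 0.056, [PO4^3-] = 2s (common-ion effect: Mg^2+ is already 0.056 M).
Ksp ≈ (0.056)^3 × (2s)^2
s = 2.9 × 10^-11 M
Check: 3s = 8.7 x 10^-11 ≪ 0.056, so the approximation is valid.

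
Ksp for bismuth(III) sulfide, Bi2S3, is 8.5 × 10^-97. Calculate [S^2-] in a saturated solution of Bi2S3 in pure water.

7.2e-20 M

Bi2S3(s) ⇌ 2 Bi^3+ + 3 S^2-
Ksp = [Bi^3+]^2[S^2-]^3
Let s = molar solubility. Then [Bi^3+] = 2s and [S^2-] = 3s.
Ksp = (2s)^2(3s)^3 = 108s^5
s = (8.5 × 10^-97 / 108)^(1/5) = 2.39 x 10^-20 M
[S^2-] = 3s = 7.2 × 10^-20 M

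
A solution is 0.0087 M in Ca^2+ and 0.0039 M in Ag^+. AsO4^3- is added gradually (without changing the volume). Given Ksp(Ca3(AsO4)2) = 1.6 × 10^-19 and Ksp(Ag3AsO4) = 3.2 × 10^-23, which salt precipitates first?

Precipitation of each salt starts when its ion product equals its Ksp.
For Ca3(AsO4)2: 1.6 × 10^-19 = (0.0087)^3 × [AsO4^3-]^2  ⇒  [AsO4^3-] = 4.9 × 10^-7 M.
For Ag3AsO4: 3.2 × 10^-23 = (0.0039)^3 × [AsO4^3-]  ⇒  [AsO4^3-] = 5.4 x 10^-16 M.
The salt with the lower threshold [AsO4^3-] precipitates first: Ag3AsO4.

Ag3AsO4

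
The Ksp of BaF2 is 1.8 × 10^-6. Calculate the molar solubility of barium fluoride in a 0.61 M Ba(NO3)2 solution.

8.6e-4 M

BaF2(s) ⇌ Ba^2+(aq) + 2 F^-(aq)
Ksp = [Ba^2+][F^-]^2
Let s = moles of BaF2 that dissolve per litre. [Ba^2+] = 0.61 + s ≈ 0.61, [F^-] = 2s (Ksp is small, so little additional dissolves).
Ksp ≈ 0.61 × (2s)^2
s = 8.6 x 10^-4 M
Check: s = 8.6 × 10^-4 ≪ 0.61, so the approximation is valid.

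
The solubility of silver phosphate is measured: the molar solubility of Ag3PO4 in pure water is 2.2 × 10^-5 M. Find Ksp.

6.3 × 10^-18

Ag3PO4(s) <=> 3 Ag^+(aq) + PO4^3-(aq)
For each mole of Ag3PO4 that dissolves: [Ag^+] = 3s, [PO4^3-] = s.
Ksp = [Ag^+]^3[PO4^3-]
Ksp = (3s)^3s = 27s^4
With s = 2.2 × 10^-5: Ksp = 6.3 × 10^-18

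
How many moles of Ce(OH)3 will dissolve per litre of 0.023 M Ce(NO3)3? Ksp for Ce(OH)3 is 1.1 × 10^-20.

s = 2.6 × 10^-7 M

Ce(OH)3(s) ⇌ Ce^3+ + 3 OH^-
Ksp = [Ce^3+][OH^-]^3
Let s = moles of Ce(OH)3 that dissolve per litre. [Ce^3+] = 0.023 + s ≈ 0.023, [OH^-] = 3s (Ksp is small, so little additional dissolves).
Ksp ≈ 0.023 × (3s)^3
s = 2.6 × 10^-7 M
Check: s = 2.6 x 10^-7 ≪ 0.023, so the approximation is valid.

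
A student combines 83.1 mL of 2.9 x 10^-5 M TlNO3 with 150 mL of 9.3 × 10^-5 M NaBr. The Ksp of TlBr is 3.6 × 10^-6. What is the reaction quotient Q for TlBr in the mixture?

Q = 6.2 x 10^-10

Total volume = 83.1 + 150 = 233.1 mL.
[Tl^+] = 2.9 × 10^-5 × (83.1/233.1) = 1.03 × 10^-5 M
[Br^-] = 9.3 × 10^-5 × (150/233.1) = 5.98 x 10^-5 M
TlBr(s) ⇌ Tl^+ + Br^-, so Q = [Tl^+][Br^-]
Q = (1.03 × 10^-5)(5.98 x 10^-5) = 6.2 x 10^-10
Q < Ksp, so no precipitate of TlBr forms.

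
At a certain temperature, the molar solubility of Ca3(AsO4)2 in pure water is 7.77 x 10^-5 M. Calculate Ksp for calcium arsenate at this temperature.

Ksp ≈ 3.06 × 10^-19

Ca3(AsO4)2(s) ⇌ 3 Ca^2+ + 2 AsO4^3-
If s mol/L of Ca3(AsO4)2 dissolves, [Ca^2+] = 3s and [AsO4^3-] = 2s.
Ksp = [Ca^2+]^3[AsO4^3-]^2
Substituting: Ksp = (3s)^3(2s)^2 = 108s^5
Ksp = 108 × (7.77 x 10^-5)^5 = 3.06 × 10^-19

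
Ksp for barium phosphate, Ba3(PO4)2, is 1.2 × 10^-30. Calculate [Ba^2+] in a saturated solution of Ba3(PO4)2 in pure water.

Ba3(PO4)2(s) ⇌ 3 Ba^2+(aq) + 2 PO4^3-(aq)
Ksp = [Ba^2+]^3[PO4^3-]^2
Let s = molar solubility. Then [Ba^2+] = 3s and [PO4^3-] = 2s.
So Ksp = (3s)^3 × (2s)^2 = 108s^5
s = (1.2 × 10^-30 / 108)^(1/5) = 4.07 x 10^-7 M
[Ba^2+] = 3s = 1.2 x 10^-6 M

[Ba^2+] ≈ 1.2e-6 M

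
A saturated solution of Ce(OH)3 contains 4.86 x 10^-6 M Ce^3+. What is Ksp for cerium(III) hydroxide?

Ce(OH)3(s) ⇌ Ce^3+(aq) + 3 OH^-(aq)
Stoichiometry gives [OH^-] = (3/1)[Ce^3+] = 1.458 × 10^-5 M.
Ksp = [Ce^3+][OH^-]^3
Ksp = 4.86 × 10^-6 × (1.458 × 10^-5)^3 = 1.51 x 10^-20

Ksp ≈ 1.51e-20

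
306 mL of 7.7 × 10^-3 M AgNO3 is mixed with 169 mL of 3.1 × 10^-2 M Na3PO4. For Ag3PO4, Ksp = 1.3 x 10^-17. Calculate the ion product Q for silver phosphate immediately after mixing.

Total volume = 306 + 169 = 475 mL.
[Ag^+] = 7.7 x 10^-3 × (306/475) = 4.96 x 10^-3 M
[PO4^3-] = 3.1 x 10^-2 × (169/475) = 1.10 × 10^-2 M
Ag3PO4(s) <=> 3 Ag^+ + PO4^3-, so Q = [Ag^+]^3[PO4^3-]
Q = (4.96 x 10^-3)^3(1.10 × 10^-2) = 1.3 × 10^-9
Q > Ksp, so Ag3PO4 will precipitate.

1.3 × 10^-9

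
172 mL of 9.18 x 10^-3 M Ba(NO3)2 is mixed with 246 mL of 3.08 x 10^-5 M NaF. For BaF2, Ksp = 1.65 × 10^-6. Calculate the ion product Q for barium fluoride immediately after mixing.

Total volume = 172 + 246 = 418 mL.
[Ba^2+] = 9.18 x 10^-3 × (172/418) = 3.777 × 10^-3 M
[F^-] = 3.08 × 10^-5 × (246/418) = 1.813 × 10^-5 M
BaF2(s) ⇌ Ba^2+(aq) + 2 F^-(aq), so Q = [Ba^2+][F^-]^2
Q = (3.777 × 10^-3)(1.813 x 10^-5)^2 = 1.24 × 10^-12
Q < Ksp, so no precipitate of BaF2 forms.

Q ≈ 1.24e-12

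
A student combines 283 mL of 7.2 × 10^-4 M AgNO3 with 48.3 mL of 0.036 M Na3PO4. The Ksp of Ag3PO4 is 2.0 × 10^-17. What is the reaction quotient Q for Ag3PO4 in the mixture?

Total volume = 283 + 48.3 = 331.3 mL.
[Ag^+] = 7.2 × 10^-4 × (283/331.3) = 6.15 x 10^-4 M
[PO4^3-] = 3.6 x 10^-2 × (48.3/331.3) = 5.25 × 10^-3 M
Ag3PO4(s) ⇌ 3 Ag^+(aq) + PO4^3-(aq), so Q = [Ag^+]^3[PO4^3-]
Q = (6.15 x 10^-4)^3(5.25 × 10^-3) = 1.2 x 10^-12
Q > Ksp, so Ag3PO4 will precipitate.

1.2 × 10^-12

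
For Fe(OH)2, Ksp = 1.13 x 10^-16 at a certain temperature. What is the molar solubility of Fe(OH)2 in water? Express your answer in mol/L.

s ≈ 3.05e-6 M

Fe(OH)2(s) ⇌ Fe^2+ + 2 OH^-
Ksp = [Fe^2+][OH^-]^2
Let s = molar solubility. Then [Fe^2+] = s and [OH^-] = 2s.
Substituting: Ksp = s(2s)^2 = 4s^3
Solving, s = (1.13 x 10^-16/4)^(1/3) = 3.05 x 10^-6 M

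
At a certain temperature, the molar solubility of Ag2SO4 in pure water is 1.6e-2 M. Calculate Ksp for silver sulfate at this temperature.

1.6 × 10^-5

Ag2SO4(s) <=> 2 Ag^+(aq) + SO4^2-(aq)
For each mole of Ag2SO4 that dissolves: [Ag^+] = 2s, [SO4^2-] = s.
Ksp = [Ag^+]^2[SO4^2-]
Ksp = (2s)^2s = 4s^3
Ksp = 4 × (1.6 × 10^-2)^3 = 1.6 x 10^-5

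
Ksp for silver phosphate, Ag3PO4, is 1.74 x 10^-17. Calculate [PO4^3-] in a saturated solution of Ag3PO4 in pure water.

2.83e-5 M

Ag3PO4(s) ⇌ 3 Ag^+(aq) + PO4^3-(aq)
Ksp = [Ag^+]^3[PO4^3-]
Let s = molar solubility. Then [Ag^+] = 3s and [PO4^3-] = s.
So Ksp = (3s)^3 × s = 27s^4
Solving, s = (1.74 x 10^-17/27)^(1/4) = 2.833 x 10^-5 M
[PO4^3-] = s = 2.83 x 10^-5 M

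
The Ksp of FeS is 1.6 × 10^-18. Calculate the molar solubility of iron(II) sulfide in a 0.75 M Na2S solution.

2.1 × 10^-18 M

FeS(s) <=> Fe^2+ + S^2-
Ksp = [Fe^2+][S^2-]
Let s = moles of FeS that dissolve per litre. [Fe^2+] = s, [S^2-] = 0.75 + s ≈ 0.75 (since S^2- from Na2S dominates).
Ksp ≈ s × 0.75
s = 2.1 × 10^-18 M
Check: s = 2.1 × 10^-18 ≪ 0.75, so the approximation is valid.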